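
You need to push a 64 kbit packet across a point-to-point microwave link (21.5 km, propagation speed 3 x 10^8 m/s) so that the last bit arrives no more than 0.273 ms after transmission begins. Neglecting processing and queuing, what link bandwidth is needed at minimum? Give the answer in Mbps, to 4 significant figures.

Propagation delay = 21500 / 300000000 = 0.0716667 ms.
Transmission budget = 0.273 − 0.0716667 = 0.201333 ms.
R ≥ L / t_tx = 64000 bits / 0.000201333 s = 317.9 Mbps.

317.9 Mbps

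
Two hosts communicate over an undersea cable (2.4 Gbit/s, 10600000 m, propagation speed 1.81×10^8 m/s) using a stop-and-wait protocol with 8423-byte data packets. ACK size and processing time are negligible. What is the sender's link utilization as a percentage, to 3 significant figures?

t_tx = L/R = 67384/2400000000 = 2.80767e-05 s.
t_prop = 10600000/181000000 = 0.0585635 s; RTT = 0.117127 s.
Cycle = t_tx + RTT = 0.117155 s.
Utilization = t_tx / cycle = 2.80767e-05/0.117155 = 0.0240 %.

0.0240 %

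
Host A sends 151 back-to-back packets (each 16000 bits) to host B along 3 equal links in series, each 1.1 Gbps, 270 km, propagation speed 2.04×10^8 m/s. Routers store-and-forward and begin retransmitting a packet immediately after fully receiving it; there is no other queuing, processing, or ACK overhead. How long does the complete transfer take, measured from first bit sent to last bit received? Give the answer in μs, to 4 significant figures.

6196 μs

Per-hop transmission t_tx = L/R = 16000/1100000000 = 14.5455 μs.
Per-hop propagation t_prop = 270000/204000000 = 1323.53 μs.
Pipeline fill: first packet needs 3·t_tx to clear all hops; remaining 150 packets each add one t_tx.
Total = (3+151-1)·t_tx + 3·t_prop = 153·14.5455 + 3·1323.53 = 6196 μs.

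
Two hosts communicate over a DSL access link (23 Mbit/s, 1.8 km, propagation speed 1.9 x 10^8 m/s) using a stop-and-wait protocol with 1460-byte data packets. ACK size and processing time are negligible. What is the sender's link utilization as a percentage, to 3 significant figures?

t_tx = L/R = 11680/23000000 = 0.000507826 s.
t_prop = 1800/190000000 = 9.47368e-06 s; RTT = 1.89474e-05 s.
Cycle = t_tx + RTT = 0.000526773 s.
Utilization = t_tx / cycle = 0.000507826/0.000526773 = 96.4 %.

96.4 %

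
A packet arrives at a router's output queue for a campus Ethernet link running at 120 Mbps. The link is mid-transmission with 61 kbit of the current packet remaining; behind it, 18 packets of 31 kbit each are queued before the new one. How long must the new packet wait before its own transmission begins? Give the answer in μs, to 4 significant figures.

Each queued packet: L/R = 31000/120000000 = 258.333 μs.
18 queued → 4650 μs.
Plus remaining 61000 bits of current packet: 508.333 μs.
Queuing delay = 5158 μs.

5158 μs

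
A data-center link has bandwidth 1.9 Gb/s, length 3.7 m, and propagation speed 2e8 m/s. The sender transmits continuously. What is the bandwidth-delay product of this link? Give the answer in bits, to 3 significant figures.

35.2 bits

Propagation delay = 3.7 / 200000000 = 1.85e-08 s.
BDP = R × t_prop = 1900000000 × 1.85e-08 = 35.15 bits.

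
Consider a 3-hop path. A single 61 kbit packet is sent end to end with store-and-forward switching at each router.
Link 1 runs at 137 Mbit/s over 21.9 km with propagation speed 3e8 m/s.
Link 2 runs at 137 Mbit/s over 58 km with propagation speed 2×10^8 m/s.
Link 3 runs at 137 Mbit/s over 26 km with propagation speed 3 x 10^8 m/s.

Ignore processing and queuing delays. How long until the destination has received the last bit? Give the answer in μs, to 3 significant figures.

L = 61000 bits.
Transmission delay per hop = L/R = 61000/137000000 = 445.255 μs; 3 hops → 1335.77 μs.
Propagation delays (d/s per hop): 73, 290, 86.6667 μs; sum = 449.667 μs.
End-to-end = 1790 μs.

1790 μs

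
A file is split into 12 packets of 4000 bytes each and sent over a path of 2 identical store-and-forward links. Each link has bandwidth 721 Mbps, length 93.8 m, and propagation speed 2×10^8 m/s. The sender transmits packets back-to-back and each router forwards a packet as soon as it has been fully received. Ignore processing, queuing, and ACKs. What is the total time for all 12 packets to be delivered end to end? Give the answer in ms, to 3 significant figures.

Per-hop transmission t_tx = L/R = 32000/721000000 = 0.0443828 ms.
Per-hop propagation t_prop = 93.8/200000000 = 0.000469 ms.
Pipeline fill: first packet needs 2·t_tx to clear all hops; remaining 11 packets each add one t_tx.
Total = (2+12-1)·t_tx + 2·t_prop = 13·0.0443828 + 2·0.000469 = 0.578 ms.

0.578 ms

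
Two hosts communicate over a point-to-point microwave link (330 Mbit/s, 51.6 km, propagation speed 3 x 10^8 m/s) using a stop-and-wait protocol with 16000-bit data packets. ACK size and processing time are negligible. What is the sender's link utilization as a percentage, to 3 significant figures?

12.4 %

t_tx = L/R = 16000/330000000 = 4.84848e-05 s.
t_prop = 51600/300000000 = 0.000172 s; RTT = 0.000344 s.
Cycle = t_tx + RTT = 0.000392485 s.
Utilization = t_tx / cycle = 4.84848e-05/0.000392485 = 12.4 %.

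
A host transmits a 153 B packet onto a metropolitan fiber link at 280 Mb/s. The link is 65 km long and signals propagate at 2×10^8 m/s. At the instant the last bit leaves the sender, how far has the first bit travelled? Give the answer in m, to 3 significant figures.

874 m

t_tx = L/R = 1224/280000000 = 4.37143e-06 s.
Distance = s × t_tx = 200000000 × 4.37143e-06 = 874 m.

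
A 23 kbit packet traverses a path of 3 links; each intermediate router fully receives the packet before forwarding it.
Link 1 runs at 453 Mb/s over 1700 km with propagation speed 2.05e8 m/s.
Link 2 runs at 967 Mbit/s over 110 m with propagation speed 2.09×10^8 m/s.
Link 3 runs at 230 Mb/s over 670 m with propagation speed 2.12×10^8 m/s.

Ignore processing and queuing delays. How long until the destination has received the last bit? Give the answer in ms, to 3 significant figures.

L = 23000 bits.
Transmission delays (L/R per hop): 0.0507726, 0.0237849, 0.1 ms; sum = 0.174558 ms.
Propagation delays (d/s per hop): 8.29268, 0.000526316, 0.00316038 ms; sum = 8.29637 ms.
End-to-end = 8.47 ms.

8.47 ms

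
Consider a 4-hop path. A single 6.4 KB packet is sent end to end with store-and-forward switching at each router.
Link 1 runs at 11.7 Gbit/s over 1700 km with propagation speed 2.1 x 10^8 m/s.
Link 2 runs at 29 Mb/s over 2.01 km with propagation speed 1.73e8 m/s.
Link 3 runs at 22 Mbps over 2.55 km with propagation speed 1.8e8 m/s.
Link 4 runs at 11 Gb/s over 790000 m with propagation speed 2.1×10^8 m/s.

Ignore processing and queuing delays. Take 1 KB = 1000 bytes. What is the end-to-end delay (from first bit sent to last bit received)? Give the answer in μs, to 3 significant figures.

16000 μs

L = 51200 bits.
Transmission delays (L/R per hop): 4.37607, 1765.52, 2327.27, 4.65455 μs; sum = 4101.82 μs.
Propagation delays (d/s per hop): 8095.24, 11.6185, 14.1667, 3761.9 μs; sum = 11882.9 μs.
End-to-end = 16000 μs.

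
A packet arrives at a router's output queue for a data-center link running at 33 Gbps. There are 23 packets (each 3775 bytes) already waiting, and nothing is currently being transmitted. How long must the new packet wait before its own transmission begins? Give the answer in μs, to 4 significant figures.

Each queued packet: L/R = 30200/33000000000 = 0.915152 μs.
23 queued → 21.0485 μs.
Queuing delay = 21.05 μs.

21.05 μs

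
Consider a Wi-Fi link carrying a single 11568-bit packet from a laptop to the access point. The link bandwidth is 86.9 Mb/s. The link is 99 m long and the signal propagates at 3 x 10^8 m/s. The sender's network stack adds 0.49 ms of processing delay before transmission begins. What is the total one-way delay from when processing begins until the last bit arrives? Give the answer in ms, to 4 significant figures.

0.6234 ms

Transmission delay = L/R = 11568 / 86900000 = 0.133119 ms.
Propagation delay = d/s = 99 m / 300000000 m/s = 0.00033 ms.
Plus processing delay 0.49 ms = 0.49 ms.
Total = 0.6234 ms.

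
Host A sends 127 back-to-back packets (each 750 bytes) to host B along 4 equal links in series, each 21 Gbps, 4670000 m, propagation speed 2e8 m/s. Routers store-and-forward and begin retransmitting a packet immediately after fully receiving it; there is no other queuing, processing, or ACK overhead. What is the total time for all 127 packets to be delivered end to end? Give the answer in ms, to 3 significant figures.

93.4 ms

Per-hop transmission t_tx = L/R = 6000/21000000000 = 0.000285714 ms.
Per-hop propagation t_prop = 4670000/200000000 = 23.35 ms.
Pipeline fill: first packet needs 4·t_tx to clear all hops; remaining 126 packets each add one t_tx.
Total = (4+127-1)·t_tx + 4·t_prop = 130·0.000285714 + 4·23.35 = 93.4 ms.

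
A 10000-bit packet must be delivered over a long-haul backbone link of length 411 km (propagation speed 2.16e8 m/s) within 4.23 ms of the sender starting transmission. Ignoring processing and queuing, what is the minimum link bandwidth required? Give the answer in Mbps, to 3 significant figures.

Propagation delay = 411000 / 216000000 = 1.90278 ms.
Transmission budget = 4.23 − 1.90278 = 2.32722 ms.
R ≥ L / t_tx = 10000 bits / 0.00232722 s = 4.30 Mbps.

4.30 Mbps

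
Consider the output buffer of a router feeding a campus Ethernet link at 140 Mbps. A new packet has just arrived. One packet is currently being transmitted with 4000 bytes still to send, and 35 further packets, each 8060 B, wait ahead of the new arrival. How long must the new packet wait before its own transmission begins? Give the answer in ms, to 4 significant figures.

Each queued packet: L/R = 64480/140000000 = 0.460571 ms.
35 queued → 16.12 ms.
Plus remaining 32000 bits of current packet: 0.228571 ms.
Queuing delay = 16.35 ms.

16.35 ms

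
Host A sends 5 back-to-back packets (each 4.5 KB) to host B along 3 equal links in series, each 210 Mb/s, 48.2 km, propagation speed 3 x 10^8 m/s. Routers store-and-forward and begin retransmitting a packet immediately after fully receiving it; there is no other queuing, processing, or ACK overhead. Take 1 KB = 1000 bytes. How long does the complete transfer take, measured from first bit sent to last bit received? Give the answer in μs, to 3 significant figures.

Per-hop transmission t_tx = L/R = 36000/210000000 = 171.429 μs.
Per-hop propagation t_prop = 48200/300000000 = 160.667 μs.
Pipeline fill: first packet needs 3·t_tx to clear all hops; remaining 4 packets each add one t_tx.
Total = (3+5-1)·t_tx + 3·t_prop = 7·171.429 + 3·160.667 = 1680 μs.

1680 μs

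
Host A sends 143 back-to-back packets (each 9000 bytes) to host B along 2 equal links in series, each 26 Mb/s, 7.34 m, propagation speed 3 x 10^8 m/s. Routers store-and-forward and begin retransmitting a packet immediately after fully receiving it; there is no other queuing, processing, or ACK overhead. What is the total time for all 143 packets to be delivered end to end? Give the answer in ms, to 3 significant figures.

Per-hop transmission t_tx = L/R = 72000/26000000 = 2.76923 ms.
Per-hop propagation t_prop = 7.34/300000000 = 2.44667e-05 ms.
Pipeline fill: first packet needs 2·t_tx to clear all hops; remaining 142 packets each add one t_tx.
Total = (2+143-1)·t_tx + 2·t_prop = 144·2.76923 + 2·2.44667e-05 = 399 ms.

399 ms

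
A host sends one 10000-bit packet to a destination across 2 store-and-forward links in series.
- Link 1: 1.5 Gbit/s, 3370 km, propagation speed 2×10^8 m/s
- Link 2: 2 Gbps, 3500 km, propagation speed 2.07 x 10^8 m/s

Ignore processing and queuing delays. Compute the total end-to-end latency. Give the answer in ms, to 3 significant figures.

33.8 ms

Transmission delays (L/R per hop): 0.00666667, 0.005 ms; sum = 0.0116667 ms.
Propagation delays (d/s per hop): 16.85, 16.9082 ms; sum = 33.7582 ms.
End-to-end = 33.8 ms.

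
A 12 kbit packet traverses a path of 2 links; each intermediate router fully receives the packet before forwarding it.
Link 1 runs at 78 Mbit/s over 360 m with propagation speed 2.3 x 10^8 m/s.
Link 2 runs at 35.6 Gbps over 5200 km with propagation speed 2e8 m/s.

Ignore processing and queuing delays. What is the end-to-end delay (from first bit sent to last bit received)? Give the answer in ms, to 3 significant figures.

26.2 ms

L = 12000 bits.
Transmission delays (L/R per hop): 0.153846, 0.000337079 ms; sum = 0.154183 ms.
Propagation delays (d/s per hop): 0.00156522, 26 ms; sum = 26.0016 ms.
End-to-end = 26.2 ms.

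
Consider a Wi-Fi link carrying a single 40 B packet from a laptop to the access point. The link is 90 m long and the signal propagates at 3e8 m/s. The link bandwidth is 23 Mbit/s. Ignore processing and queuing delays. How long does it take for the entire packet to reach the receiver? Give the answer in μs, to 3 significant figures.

L = 40 × 8 = 320 bits.
Transmission delay = L/R = 320 / 23000000 = 13.913 μs.
Propagation delay = d/s = 90 m / 300000000 m/s = 0.3 μs.
Total = 14.2 μs.

14.2 μs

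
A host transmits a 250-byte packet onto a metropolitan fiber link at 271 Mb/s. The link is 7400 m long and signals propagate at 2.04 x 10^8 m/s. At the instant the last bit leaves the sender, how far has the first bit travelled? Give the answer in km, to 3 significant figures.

t_tx = L/R = 2000/271000000 = 7.38007e-06 s.
Distance = s × t_tx = 204000000 × 7.38007e-06 = 1.51 km.

1.51 km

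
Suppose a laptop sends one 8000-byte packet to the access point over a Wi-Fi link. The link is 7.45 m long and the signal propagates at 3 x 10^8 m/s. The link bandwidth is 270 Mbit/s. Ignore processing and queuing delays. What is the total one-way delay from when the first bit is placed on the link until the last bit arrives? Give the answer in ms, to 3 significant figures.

0.237 ms

L = 8000 × 8 = 64000 bits.
Transmission delay = L/R = 64000 / 270000000 = 0.237037 ms.
Propagation delay = d/s = 7.45 m / 300000000 m/s = 2.48333e-05 ms.
Total = 0.237 ms.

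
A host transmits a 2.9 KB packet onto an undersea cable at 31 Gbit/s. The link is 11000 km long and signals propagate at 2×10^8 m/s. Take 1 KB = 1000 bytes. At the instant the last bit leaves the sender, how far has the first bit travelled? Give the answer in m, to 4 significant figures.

t_tx = L/R = 23200/31000000000 = 7.48387e-07 s.
Distance = s × t_tx = 200000000 × 7.48387e-07 = 149.7 m.

149.7 m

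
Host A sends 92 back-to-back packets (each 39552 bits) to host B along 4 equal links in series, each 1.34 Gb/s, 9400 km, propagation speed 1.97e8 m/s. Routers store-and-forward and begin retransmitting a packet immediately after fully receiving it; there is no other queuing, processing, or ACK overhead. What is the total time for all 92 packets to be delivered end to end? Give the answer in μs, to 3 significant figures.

194000 μs

Per-hop transmission t_tx = L/R = 39552/1340000000 = 29.5164 μs.
Per-hop propagation t_prop = 9400000/197000000 = 47715.7 μs.
Pipeline fill: first packet needs 4·t_tx to clear all hops; remaining 91 packets each add one t_tx.
Total = (4+92-1)·t_tx + 4·t_prop = 95·29.5164 + 4·47715.7 = 194000 μs.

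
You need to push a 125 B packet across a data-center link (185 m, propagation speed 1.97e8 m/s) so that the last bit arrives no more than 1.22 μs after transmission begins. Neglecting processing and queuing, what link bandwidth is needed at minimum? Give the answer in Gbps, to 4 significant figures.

L = 1000 bits.
Propagation delay = 185 / 197000000 = 0.939086 μs.
Transmission budget = 1.22 − 0.939086 = 0.280914 μs.
R ≥ L / t_tx = 1000 bits / 2.80914e-07 s = 3.560 Gbps.

3.560 Gbps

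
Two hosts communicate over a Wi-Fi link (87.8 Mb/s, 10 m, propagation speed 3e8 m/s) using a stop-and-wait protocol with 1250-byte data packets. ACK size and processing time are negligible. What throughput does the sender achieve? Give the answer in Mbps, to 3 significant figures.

87.7 Mbps

t_tx = L/R = 10000/87800000 = 0.000113895 s.
t_prop = 10/300000000 = 3.33333e-08 s; RTT = 6.66667e-08 s.
Cycle = t_tx + RTT = 0.000113962 s.
Throughput = L / cycle = 10000 / 0.000113962 = 87.7 Mbps.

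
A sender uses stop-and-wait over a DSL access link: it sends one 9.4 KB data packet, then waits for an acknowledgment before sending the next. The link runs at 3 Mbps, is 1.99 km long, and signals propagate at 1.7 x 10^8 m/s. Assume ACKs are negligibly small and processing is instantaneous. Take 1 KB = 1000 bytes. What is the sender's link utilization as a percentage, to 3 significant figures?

t_tx = L/R = 75200/3000000 = 0.0250667 s.
t_prop = 1990/170000000 = 1.17059e-05 s; RTT = 2.34118e-05 s.
Cycle = t_tx + RTT = 0.0250901 s.
Utilization = t_tx / cycle = 0.0250667/0.0250901 = 99.9 %.

99.9 %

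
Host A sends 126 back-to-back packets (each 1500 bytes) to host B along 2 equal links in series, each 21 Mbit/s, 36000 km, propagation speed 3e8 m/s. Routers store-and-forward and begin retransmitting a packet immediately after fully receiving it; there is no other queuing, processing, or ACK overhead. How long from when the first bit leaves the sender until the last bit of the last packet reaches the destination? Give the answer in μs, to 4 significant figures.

Per-hop transmission t_tx = L/R = 12000/21000000 = 571.429 μs.
Per-hop propagation t_prop = 36000000/300000000 = 120000 μs.
Pipeline fill: first packet needs 2·t_tx to clear all hops; remaining 125 packets each add one t_tx.
Total = (2+126-1)·t_tx + 2·t_prop = 127·571.429 + 2·120000 = 312600 μs.

312600 μs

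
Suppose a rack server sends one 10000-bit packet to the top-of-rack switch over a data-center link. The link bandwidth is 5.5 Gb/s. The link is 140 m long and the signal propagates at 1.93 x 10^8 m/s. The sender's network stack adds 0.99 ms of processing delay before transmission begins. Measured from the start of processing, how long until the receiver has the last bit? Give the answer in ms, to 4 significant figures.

0.9925 ms

Transmission delay = L/R = 10000 / 5500000000 = 0.00181818 ms.
Propagation delay = d/s = 140 m / 193000000 m/s = 0.000725389 ms.
Plus processing delay 0.99 ms = 0.99 ms.
Total = 0.9925 ms.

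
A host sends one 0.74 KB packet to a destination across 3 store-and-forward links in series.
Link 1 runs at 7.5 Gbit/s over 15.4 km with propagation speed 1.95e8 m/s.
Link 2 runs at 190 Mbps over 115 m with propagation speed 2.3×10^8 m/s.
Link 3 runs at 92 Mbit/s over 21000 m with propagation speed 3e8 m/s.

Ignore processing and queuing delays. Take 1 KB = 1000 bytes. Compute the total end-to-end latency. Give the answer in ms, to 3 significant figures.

L = 5920 bits.
Transmission delays (L/R per hop): 0.000789333, 0.0311579, 0.0643478 ms; sum = 0.0962951 ms.
Propagation delays (d/s per hop): 0.0789744, 0.0005, 0.07 ms; sum = 0.149474 ms.
End-to-end = 0.246 ms.

0.246 ms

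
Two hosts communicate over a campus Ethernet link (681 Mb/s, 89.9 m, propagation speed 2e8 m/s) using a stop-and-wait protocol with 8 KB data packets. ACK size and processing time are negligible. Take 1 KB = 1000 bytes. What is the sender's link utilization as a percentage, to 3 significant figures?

t_tx = L/R = 64000/681000000 = 9.39794e-05 s.
t_prop = 89.9/200000000 = 4.495e-07 s; RTT = 8.99e-07 s.
Cycle = t_tx + RTT = 9.48784e-05 s.
Utilization = t_tx / cycle = 9.39794e-05/9.48784e-05 = 99.1 %.

99.1 %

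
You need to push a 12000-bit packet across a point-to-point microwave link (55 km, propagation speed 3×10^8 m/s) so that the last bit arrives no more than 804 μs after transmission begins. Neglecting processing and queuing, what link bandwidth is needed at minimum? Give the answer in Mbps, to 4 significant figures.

Propagation delay = 55000 / 300000000 = 183.333 μs.
Transmission budget = 804 − 183.333 = 620.667 μs.
R ≥ L / t_tx = 12000 bits / 0.000620667 s = 19.33 Mbps.

19.33 Mbps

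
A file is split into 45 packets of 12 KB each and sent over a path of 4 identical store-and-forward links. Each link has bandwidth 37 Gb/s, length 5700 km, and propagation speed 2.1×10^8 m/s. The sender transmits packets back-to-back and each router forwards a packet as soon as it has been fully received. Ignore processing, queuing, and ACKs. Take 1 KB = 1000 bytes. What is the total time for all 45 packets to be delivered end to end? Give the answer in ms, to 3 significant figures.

Per-hop transmission t_tx = L/R = 96000/37000000000 = 0.00259459 ms.
Per-hop propagation t_prop = 5700000/210000000 = 27.1429 ms.
Pipeline fill: first packet needs 4·t_tx to clear all hops; remaining 44 packets each add one t_tx.
Total = (4+45-1)·t_tx + 4·t_prop = 48·0.00259459 + 4·27.1429 = 109 ms.

109 ms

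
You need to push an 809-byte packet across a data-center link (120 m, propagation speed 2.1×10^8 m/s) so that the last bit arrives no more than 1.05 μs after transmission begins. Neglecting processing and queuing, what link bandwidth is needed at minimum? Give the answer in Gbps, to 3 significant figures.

L = 6472 bits.
Propagation delay = 120 / 210000000 = 0.571429 μs.
Transmission budget = 1.05 − 0.571429 = 0.478571 μs.
R ≥ L / t_tx = 6472 bits / 4.78571e-07 s = 13.5 Gbps.

13.5 Gbps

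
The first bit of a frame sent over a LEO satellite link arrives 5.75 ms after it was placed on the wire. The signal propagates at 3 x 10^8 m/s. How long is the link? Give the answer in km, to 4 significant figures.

1725 km

d = s × t_prop = 300000000 × 0.00575 = 1725 km.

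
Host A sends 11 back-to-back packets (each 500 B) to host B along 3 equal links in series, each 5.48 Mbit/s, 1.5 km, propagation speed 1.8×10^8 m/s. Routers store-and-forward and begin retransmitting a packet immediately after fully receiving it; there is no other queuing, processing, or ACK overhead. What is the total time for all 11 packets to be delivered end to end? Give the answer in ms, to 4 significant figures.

9.514 ms

Per-hop transmission t_tx = L/R = 4000/5480000 = 0.729927 ms.
Per-hop propagation t_prop = 1500/180000000 = 0.00833333 ms.
Pipeline fill: first packet needs 3·t_tx to clear all hops; remaining 10 packets each add one t_tx.
Total = (3+11-1)·t_tx + 3·t_prop = 13·0.729927 + 3·0.00833333 = 9.514 ms.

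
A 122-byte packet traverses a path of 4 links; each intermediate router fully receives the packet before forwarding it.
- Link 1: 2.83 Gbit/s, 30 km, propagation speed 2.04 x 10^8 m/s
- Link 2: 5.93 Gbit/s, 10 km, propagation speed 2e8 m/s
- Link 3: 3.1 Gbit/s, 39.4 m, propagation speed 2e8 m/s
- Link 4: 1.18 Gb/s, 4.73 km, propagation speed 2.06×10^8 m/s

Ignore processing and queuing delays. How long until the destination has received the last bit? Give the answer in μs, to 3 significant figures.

L = 122 × 8 = 976 bits.
Transmission delays (L/R per hop): 0.344876, 0.164587, 0.314839, 0.827119 μs; sum = 1.65142 μs.
Propagation delays (d/s per hop): 147.059, 50, 0.197, 22.9612 μs; sum = 220.217 μs.
End-to-end = 222 μs.

222 μs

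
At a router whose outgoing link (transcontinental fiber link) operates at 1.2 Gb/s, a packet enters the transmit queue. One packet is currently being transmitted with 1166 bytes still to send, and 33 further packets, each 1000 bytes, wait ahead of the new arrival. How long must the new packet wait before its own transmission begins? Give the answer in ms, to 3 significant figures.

0.228 ms

Each queued packet: L/R = 8000/1200000000 = 0.00666667 ms.
33 queued → 0.22 ms.
Plus remaining 9328 bits of current packet: 0.00777333 ms.
Queuing delay = 0.228 ms.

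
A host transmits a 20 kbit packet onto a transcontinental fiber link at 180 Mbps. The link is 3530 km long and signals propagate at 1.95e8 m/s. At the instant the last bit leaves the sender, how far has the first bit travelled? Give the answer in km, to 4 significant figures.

t_tx = L/R = 20000/180000000 = 0.000111111 s.
Distance = s × t_tx = 195000000 × 0.000111111 = 21.67 km.

21.67 km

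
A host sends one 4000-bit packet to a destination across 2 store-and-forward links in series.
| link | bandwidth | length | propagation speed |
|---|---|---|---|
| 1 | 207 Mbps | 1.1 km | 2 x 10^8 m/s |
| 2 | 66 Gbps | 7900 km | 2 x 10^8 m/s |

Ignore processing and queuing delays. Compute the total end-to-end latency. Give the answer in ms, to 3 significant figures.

39.5 ms

Transmission delays (L/R per hop): 0.0193237, 6.06061e-05 ms; sum = 0.0193843 ms.
Propagation delays (d/s per hop): 0.0055, 39.5 ms; sum = 39.5055 ms.
End-to-end = 39.5 ms.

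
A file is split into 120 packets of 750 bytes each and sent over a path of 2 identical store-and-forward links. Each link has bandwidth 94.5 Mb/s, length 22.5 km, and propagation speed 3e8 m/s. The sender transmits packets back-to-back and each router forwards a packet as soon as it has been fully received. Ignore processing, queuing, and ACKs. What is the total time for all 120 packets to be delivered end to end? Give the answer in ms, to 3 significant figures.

Per-hop transmission t_tx = L/R = 6000/94500000 = 0.0634921 ms.
Per-hop propagation t_prop = 22500/300000000 = 0.075 ms.
Pipeline fill: first packet needs 2·t_tx to clear all hops; remaining 119 packets each add one t_tx.
Total = (2+120-1)·t_tx + 2·t_prop = 121·0.0634921 + 2·0.075 = 7.83 ms.

7.83 ms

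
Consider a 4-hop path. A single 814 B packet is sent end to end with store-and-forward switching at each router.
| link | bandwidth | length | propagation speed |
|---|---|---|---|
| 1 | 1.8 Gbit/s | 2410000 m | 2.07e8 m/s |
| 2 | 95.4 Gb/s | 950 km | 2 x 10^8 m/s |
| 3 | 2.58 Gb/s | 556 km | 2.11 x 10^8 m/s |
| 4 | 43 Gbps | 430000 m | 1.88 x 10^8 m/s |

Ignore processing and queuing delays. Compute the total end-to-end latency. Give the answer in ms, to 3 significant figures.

21.3 ms

L = 814 × 8 = 6512 bits.
Transmission delays (L/R per hop): 0.00361778, 6.826e-05, 0.00252403, 0.000151442 ms; sum = 0.00636151 ms.
Propagation delays (d/s per hop): 11.6425, 4.75, 2.63507, 2.28723 ms; sum = 21.3148 ms.
End-to-end = 21.3 ms.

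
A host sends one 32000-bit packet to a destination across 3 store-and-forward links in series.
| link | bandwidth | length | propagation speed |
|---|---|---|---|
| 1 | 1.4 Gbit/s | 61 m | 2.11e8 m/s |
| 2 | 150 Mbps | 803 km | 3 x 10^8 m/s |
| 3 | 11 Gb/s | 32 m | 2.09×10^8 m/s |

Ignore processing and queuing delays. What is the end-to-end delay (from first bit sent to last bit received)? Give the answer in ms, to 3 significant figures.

2.92 ms

Transmission delays (L/R per hop): 0.0228571, 0.213333, 0.00290909 ms; sum = 0.2391 ms.
Propagation delays (d/s per hop): 0.0002891, 2.67667, 0.00015311 ms; sum = 2.67711 ms.
End-to-end = 2.92 ms.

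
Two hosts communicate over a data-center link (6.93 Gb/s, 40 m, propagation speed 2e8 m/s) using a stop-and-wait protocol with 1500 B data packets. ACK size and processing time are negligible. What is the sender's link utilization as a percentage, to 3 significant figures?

t_tx = L/R = 12000/6930000000 = 1.7316e-06 s.
t_prop = 40/200000000 = 2e-07 s; RTT = 4e-07 s.
Cycle = t_tx + RTT = 2.1316e-06 s.
Utilization = t_tx / cycle = 1.7316e-06/2.1316e-06 = 81.2 %.

81.2 %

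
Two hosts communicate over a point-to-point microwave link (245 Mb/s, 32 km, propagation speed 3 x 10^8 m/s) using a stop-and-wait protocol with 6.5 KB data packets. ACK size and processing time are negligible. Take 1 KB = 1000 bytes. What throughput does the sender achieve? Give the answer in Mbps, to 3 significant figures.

122 Mbps

t_tx = L/R = 52000/245000000 = 0.000212245 s.
t_prop = 32000/300000000 = 0.000106667 s; RTT = 0.000213333 s.
Cycle = t_tx + RTT = 0.000425578 s.
Throughput = L / cycle = 52000 / 0.000425578 = 122 Mbps.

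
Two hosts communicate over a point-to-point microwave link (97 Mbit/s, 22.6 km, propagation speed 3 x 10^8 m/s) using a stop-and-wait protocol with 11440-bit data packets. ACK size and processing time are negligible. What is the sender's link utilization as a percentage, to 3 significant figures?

t_tx = L/R = 11440/97000000 = 0.000117938 s.
t_prop = 22600/300000000 = 7.53333e-05 s; RTT = 0.000150667 s.
Cycle = t_tx + RTT = 0.000268605 s.
Utilization = t_tx / cycle = 0.000117938/0.000268605 = 43.9 %.

43.9 %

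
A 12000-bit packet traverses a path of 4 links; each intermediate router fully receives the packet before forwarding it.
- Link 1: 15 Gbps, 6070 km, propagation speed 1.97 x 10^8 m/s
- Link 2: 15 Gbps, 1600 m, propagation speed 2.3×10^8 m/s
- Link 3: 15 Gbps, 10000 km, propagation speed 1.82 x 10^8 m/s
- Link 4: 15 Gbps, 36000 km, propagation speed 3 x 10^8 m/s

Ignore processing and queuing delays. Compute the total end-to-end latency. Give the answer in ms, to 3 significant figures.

206 ms

Transmission delay per hop = L/R = 12000/15000000000 = 0.0008 ms; 4 hops → 0.0032 ms.
Propagation delays (d/s per hop): 30.8122, 0.00695652, 54.9451, 120 ms; sum = 205.764 ms.
End-to-end = 206 ms.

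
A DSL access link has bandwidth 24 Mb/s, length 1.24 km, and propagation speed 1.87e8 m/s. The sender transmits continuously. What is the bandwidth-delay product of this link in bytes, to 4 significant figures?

Propagation delay = 1240 / 187000000 = 6.63102e-06 s.
BDP = R × t_prop = 24000000 × 6.63102e-06 = 159.144 bits.
In bytes: 159.144/8 = 19.89 bytes.

19.89 bytes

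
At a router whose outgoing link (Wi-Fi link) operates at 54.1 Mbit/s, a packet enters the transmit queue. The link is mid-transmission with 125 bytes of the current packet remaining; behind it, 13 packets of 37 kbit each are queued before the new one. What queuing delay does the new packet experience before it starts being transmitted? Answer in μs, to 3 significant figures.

8910 μs

Each queued packet: L/R = 37000/54100000 = 683.919 μs.
13 queued → 8890.94 μs.
Plus remaining 1000 bits of current packet: 18.4843 μs.
Queuing delay = 8910 μs.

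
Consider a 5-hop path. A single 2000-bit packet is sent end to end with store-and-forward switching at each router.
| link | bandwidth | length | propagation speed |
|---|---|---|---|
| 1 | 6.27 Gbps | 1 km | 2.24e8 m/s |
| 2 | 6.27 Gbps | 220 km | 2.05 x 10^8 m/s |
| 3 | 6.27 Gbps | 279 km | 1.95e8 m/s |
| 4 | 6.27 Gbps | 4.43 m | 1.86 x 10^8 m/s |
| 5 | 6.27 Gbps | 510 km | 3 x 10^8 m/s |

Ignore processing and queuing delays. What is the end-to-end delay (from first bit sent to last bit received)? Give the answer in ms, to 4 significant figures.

4.210 ms

Transmission delay per hop = L/R = 2000/6270000000 = 0.000318979 ms; 5 hops → 0.0015949 ms.
Propagation delays (d/s per hop): 0.00446429, 1.07317, 1.43077, 2.38172e-05, 1.7 ms; sum = 4.20843 ms.
End-to-end = 4.210 ms.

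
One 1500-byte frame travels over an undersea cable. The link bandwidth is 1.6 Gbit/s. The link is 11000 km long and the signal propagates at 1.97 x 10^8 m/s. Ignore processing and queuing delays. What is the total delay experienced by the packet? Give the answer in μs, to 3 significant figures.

55800 μs

L = 1500 × 8 = 12000 bits.
Transmission delay = L/R = 12000 / 1600000000 = 7.5 μs.
Propagation delay = d/s = 11000000 m / 197000000 m/s = 55837.6 μs.
Total = 55800 μs.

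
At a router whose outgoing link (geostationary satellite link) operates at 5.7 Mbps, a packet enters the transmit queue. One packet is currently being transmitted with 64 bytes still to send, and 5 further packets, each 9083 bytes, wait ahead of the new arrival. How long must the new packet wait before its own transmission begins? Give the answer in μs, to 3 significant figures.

63800 μs

Each queued packet: L/R = 72664/5700000 = 12748.1 μs.
5 queued → 63740.4 μs.
Plus remaining 512 bits of current packet: 89.8246 μs.
Queuing delay = 63800 μs.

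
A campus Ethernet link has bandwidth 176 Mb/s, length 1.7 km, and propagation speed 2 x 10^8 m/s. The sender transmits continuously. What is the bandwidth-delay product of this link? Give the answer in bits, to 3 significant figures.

1500 bits

Propagation delay = 1700 / 200000000 = 8.5e-06 s.
BDP = R × t_prop = 176000000 × 8.5e-06 = 1496 bits.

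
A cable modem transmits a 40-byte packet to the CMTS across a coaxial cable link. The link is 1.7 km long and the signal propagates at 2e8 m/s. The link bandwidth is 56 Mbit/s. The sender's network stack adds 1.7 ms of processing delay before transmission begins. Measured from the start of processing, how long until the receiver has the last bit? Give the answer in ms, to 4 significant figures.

L = 40 × 8 = 320 bits.
Transmission delay = L/R = 320 / 56000000 = 0.00571429 ms.
Propagation delay = d/s = 1700 m / 200000000 m/s = 0.0085 ms.
Plus processing delay 1.7 ms = 1.7 ms.
Total = 1.714 ms.

1.714 ms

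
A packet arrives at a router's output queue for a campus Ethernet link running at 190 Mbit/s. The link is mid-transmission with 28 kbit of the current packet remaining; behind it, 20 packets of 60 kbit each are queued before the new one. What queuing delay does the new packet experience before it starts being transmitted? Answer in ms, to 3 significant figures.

Each queued packet: L/R = 60000/190000000 = 0.315789 ms.
20 queued → 6.31579 ms.
Plus remaining 28000 bits of current packet: 0.147368 ms.
Queuing delay = 6.46 ms.

6.46 ms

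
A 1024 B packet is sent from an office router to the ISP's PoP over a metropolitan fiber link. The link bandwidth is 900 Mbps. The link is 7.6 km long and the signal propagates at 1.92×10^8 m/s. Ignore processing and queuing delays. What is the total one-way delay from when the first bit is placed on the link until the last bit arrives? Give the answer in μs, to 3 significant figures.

48.7 μs

L = 1024 × 8 = 8192 bits.
Transmission delay = L/R = 8192 / 900000000 = 9.10222 μs.
Propagation delay = d/s = 7600 m / 192000000 m/s = 39.5833 μs.
Total = 48.7 μs.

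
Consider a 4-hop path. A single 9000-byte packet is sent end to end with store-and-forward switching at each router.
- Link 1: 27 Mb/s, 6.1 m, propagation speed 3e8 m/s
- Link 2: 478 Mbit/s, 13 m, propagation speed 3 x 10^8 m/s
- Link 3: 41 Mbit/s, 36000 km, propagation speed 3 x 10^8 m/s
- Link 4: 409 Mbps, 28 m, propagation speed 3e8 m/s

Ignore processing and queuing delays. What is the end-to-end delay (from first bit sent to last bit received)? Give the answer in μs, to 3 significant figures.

L = 9000 × 8 = 72000 bits.
Transmission delays (L/R per hop): 2666.67, 150.628, 1756.1, 176.039 μs; sum = 4749.43 μs.
Propagation delays (d/s per hop): 0.0203333, 0.0433333, 120000, 0.0933333 μs; sum = 120000 μs.
End-to-end = 125000 μs.

125000 μs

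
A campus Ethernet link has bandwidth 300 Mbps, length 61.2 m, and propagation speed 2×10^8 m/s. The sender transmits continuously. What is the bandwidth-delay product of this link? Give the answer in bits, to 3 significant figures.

Propagation delay = 61.2 / 200000000 = 3.06e-07 s.
BDP = R × t_prop = 300000000 × 3.06e-07 = 91.8 bits.

91.8 bits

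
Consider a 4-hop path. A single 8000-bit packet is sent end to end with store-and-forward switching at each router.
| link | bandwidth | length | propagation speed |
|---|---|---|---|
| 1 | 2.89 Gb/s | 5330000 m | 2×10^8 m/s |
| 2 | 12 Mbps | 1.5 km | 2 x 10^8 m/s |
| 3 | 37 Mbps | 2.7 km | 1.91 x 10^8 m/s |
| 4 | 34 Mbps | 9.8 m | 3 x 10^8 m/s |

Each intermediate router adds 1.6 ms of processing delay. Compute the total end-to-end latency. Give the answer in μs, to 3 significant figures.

32600 μs

Transmission delays (L/R per hop): 2.76817, 666.667, 216.216, 235.294 μs; sum = 1120.95 μs.
Propagation delays (d/s per hop): 26650, 7.5, 14.1361, 0.0326667 μs; sum = 26671.7 μs.
Processing at 3 router(s): 3 × 1.6 ms = 4800 μs.
End-to-end = 32600 μs.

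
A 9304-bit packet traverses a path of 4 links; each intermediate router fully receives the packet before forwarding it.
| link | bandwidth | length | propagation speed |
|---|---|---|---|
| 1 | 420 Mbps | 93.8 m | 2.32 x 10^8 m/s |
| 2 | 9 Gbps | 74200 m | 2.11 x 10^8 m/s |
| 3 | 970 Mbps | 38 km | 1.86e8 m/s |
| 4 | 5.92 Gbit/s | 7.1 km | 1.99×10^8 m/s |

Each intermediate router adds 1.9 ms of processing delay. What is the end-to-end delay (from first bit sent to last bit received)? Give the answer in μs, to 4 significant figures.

Transmission delays (L/R per hop): 22.1524, 1.03378, 9.59175, 1.57162 μs; sum = 34.3495 μs.
Propagation delays (d/s per hop): 0.40431, 351.659, 204.301, 35.6784 μs; sum = 592.043 μs.
Processing at 3 router(s): 3 × 1.9 ms = 5700 μs.
End-to-end = 6326 μs.

6326 μs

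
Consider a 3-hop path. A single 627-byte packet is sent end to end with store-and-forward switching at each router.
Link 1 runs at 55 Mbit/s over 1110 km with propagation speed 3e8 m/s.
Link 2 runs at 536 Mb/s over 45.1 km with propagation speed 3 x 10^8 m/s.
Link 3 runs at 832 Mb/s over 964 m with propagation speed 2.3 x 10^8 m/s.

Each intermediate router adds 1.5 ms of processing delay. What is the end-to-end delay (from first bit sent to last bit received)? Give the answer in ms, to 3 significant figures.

6.96 ms

L = 627 × 8 = 5016 bits.
Transmission delays (L/R per hop): 0.0912, 0.00935821, 0.00602885 ms; sum = 0.106587 ms.
Propagation delays (d/s per hop): 3.7, 0.150333, 0.0041913 ms; sum = 3.85452 ms.
Processing at 2 router(s): 2 × 1.5 ms = 3 ms.
End-to-end = 6.96 ms.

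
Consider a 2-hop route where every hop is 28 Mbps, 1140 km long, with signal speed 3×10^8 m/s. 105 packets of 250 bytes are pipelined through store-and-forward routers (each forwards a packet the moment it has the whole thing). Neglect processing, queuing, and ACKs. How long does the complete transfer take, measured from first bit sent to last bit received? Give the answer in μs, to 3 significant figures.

15200 μs

Per-hop transmission t_tx = L/R = 2000/28000000 = 71.4286 μs.
Per-hop propagation t_prop = 1140000/300000000 = 3800 μs.
Pipeline fill: first packet needs 2·t_tx to clear all hops; remaining 104 packets each add one t_tx.
Total = (2+105-1)·t_tx + 2·t_prop = 106·71.4286 + 2·3800 = 15200 μs.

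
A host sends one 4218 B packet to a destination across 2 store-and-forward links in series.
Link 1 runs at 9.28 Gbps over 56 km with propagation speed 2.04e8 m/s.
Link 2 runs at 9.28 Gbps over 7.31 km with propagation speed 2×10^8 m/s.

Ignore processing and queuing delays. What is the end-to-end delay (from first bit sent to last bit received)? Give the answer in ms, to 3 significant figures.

L = 4218 × 8 = 33744 bits.
Transmission delay per hop = L/R = 33744/9280000000 = 0.00363621 ms; 2 hops → 0.00727241 ms.
Propagation delays (d/s per hop): 0.27451, 0.03655 ms; sum = 0.31106 ms.
End-to-end = 0.318 ms.

0.318 ms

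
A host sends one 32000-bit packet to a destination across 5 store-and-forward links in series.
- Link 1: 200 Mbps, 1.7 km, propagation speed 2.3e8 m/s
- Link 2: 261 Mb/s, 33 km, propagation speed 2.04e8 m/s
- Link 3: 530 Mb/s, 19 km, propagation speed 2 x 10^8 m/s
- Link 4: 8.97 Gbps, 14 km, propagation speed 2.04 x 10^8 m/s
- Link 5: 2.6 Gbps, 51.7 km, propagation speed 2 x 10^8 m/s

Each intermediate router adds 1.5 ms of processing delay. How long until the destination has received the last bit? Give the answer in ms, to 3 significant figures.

Transmission delays (L/R per hop): 0.16, 0.122605, 0.0603774, 0.00356745, 0.0123077 ms; sum = 0.358858 ms.
Propagation delays (d/s per hop): 0.0073913, 0.161765, 0.095, 0.0686275, 0.2585 ms; sum = 0.591283 ms.
Processing at 4 router(s): 4 × 1.5 ms = 6 ms.
End-to-end = 6.95 ms.

6.95 ms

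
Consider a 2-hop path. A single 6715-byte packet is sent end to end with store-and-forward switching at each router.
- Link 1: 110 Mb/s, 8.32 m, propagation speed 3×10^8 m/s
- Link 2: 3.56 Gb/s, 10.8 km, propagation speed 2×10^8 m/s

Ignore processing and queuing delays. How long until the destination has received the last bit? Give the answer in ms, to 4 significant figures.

0.5575 ms

L = 6715 × 8 = 53720 bits.
Transmission delays (L/R per hop): 0.488364, 0.0150899 ms; sum = 0.503454 ms.
Propagation delays (d/s per hop): 2.77333e-05, 0.054 ms; sum = 0.0540277 ms.
End-to-end = 0.5575 ms.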